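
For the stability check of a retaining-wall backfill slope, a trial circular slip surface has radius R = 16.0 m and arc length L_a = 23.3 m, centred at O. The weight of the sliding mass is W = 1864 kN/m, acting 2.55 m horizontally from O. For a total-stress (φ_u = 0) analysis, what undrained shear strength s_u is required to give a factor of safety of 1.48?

FS = s_u·L_a·R / (W·d), so s_u = FS·W·d / (L_a·R).
s_u = 1.48·1864·2.55 / (23.30·16.0) = 7034.7 / 372.80 = 18.87 kPa

s_u = 18.9 kPa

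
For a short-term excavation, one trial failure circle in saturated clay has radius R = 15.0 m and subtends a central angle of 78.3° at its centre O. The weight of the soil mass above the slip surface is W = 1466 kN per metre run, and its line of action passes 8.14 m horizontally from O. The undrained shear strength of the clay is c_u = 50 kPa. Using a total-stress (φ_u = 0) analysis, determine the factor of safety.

FS = 1.29

Taking moments about the centre O, the resisting moment is provided by the undrained shear strength acting along the arc:
Arc length L_a = R·θ = 15.0·(78.3°·π/180) = 15.0·1.3666 = 20.50 m
M_R = c_u·L_a·R = 50·20.50·15.0 = 15374.2 kN·m/m
M_D = W·d = 1466·8.14 = 11933.2 kN·m/m
FS = M_R / M_D = 15374.2 / 11933.2 = 1.288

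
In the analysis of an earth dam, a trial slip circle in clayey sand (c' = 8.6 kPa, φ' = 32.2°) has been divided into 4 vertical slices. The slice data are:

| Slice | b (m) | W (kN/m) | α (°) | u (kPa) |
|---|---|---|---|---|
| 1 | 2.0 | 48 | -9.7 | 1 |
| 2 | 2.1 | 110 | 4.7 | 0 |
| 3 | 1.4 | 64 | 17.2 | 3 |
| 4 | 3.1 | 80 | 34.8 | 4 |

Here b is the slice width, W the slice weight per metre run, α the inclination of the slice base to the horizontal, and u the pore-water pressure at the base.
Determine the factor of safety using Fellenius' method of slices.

Ordinary method of slices: FS = Σ[c'·Δl_i + (W_i cosα_i − u_i·Δl_i)·tanφ'] / Σ W_i sinα_i, with Δl_i = b_i / cosα_i.
Slice 1: Δl = 2.0/cos(-9.7°) = 2.029 m; N'_1 = 48·cos(-9.7°) − 1·2.029 = 45.3; c'Δl = 17.45; W sinα = -8.1
Slice 2: Δl = 2.1/cos4.7° = 2.107 m; N'_2 = 110·cos4.7° − 0·2.107 = 109.6; c'Δl = 18.12; W sinα = 9.0
Slice 3: Δl = 1.4/cos17.2° = 1.466 m; N'_3 = 64·cos17.2° − 3·1.466 = 56.7; c'Δl = 12.60; W sinα = 18.9
Slice 4: Δl = 3.1/cos34.8° = 3.775 m; N'_4 = 80·cos34.8° − 4·3.775 = 50.6; c'Δl = 32.47; W sinα = 45.7
Σc'Δl = 80.6 kN/m; ΣN' = 262.2 kN/m; ΣW sinα = 65.5 kN/m
Resisting = 80.6 + 262.2·tan32.2° = 80.6 + 165.1 = 245.8 kN/m
FS = 245.8 / 65.5 = 3.752

FS = 3.75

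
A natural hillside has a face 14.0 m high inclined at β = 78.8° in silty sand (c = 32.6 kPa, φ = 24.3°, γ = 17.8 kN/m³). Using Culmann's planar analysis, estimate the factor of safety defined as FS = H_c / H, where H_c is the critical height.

H_c = (4c/γ) · sinβ cosφ / [1 − cos(β − φ)]
    = (4·32.6/17.8) · sin78.8°·cos24.3° / [1 − cos54.5°]
    = 7.326 · 0.8940 / 0.4193 = 15.62 m
FS = H_c / H = 15.62 / 14.0 = 1.116

FS = 1.12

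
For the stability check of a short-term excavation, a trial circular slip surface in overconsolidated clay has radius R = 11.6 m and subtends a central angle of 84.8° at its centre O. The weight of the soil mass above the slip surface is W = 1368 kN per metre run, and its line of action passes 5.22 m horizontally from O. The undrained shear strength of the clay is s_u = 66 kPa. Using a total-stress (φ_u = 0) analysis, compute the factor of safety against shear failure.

Taking moments about the centre O, the resisting moment is provided by the undrained shear strength acting along the arc:
Arc length L_a = R·θ = 11.6·(84.8°·π/180) = 11.6·1.4800 = 17.17 m
M_R = s_u·L_a·R = 66·17.17·11.6 = 13144.2 kN·m/m
M_D = W·d = 1368·5.22 = 7141.0 kN·m/m
FS = M_R / M_D = 13144.2 / 7141.0 = 1.841

FS = 1.84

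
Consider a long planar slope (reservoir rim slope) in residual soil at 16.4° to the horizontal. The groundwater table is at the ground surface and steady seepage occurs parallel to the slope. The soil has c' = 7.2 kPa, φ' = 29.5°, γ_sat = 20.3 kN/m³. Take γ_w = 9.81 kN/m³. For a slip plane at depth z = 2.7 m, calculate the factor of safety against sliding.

With seepage parallel to the slope and the water table at the surface, the effective normal stress on the slip plane uses the buoyant unit weight γ' = γ_sat − γ_w while the driving shear stress uses γ_sat:
FS = [c' + γ' z cos²β tanφ'] / [γ_sat z sinβ cosβ]
γ' = 20.3 − 9.81 = 10.49 kN/m³
Numerator = 7.2 + 10.49·2.7·cos²16.4°·tan29.5° = 7.2 + 10.49·2.7·0.9203·0.5658 = 21.947 kPa
Denominator = 20.3·2.7·sin16.4°·cos16.4° = 20.3·2.7·0.2823·0.9593 = 14.846 kPa
FS = 21.947 / 14.846 = 1.478

FS = 1.48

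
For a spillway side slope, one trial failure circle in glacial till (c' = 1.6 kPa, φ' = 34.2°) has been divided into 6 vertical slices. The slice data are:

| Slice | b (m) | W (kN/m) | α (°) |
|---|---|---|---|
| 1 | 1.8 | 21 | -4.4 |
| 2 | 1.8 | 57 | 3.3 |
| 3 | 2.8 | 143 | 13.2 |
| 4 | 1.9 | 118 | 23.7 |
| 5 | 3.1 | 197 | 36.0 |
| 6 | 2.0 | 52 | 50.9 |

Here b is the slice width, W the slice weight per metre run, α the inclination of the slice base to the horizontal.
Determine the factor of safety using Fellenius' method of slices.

FS = 1.58

Ordinary method of slices: FS = Σ[c'·Δl_i + (W_i cosα_i)·tanφ'] / Σ W_i sinα_i, with Δl_i = b_i / cosα_i.
Slice 1: Δl = 1.8/cos(-4.4°) = 1.805 m; N'_1 = 21·cos(-4.4°) = 20.9; c'Δl = 2.89; W sinα = -1.6
Slice 2: Δl = 1.8/cos3.3° = 1.803 m; N'_2 = 57·cos3.3° = 56.9; c'Δl = 2.88; W sinα = 3.3
Slice 3: Δl = 2.8/cos13.2° = 2.876 m; N'_3 = 143·cos13.2° = 139.2; c'Δl = 4.60; W sinα = 32.7
Slice 4: Δl = 1.9/cos23.7° = 2.075 m; N'_4 = 118·cos23.7° = 108.0; c'Δl = 3.32; W sinα = 47.4
Slice 5: Δl = 3.1/cos36.0° = 3.832 m; N'_5 = 197·cos36.0° = 159.4; c'Δl = 6.13; W sinα = 115.8
Slice 6: Δl = 2.0/cos50.9° = 3.171 m; N'_6 = 52·cos50.9° = 32.8; c'Δl = 5.07; W sinα = 40.4
Σc'Δl = 24.9 kN/m; ΣN' = 517.3 kN/m; ΣW sinα = 237.9 kN/m
Resisting = 24.9 + 517.3·tan34.2° = 24.9 + 351.5 = 376.4 kN/m
FS = 376.4 / 237.9 = 1.582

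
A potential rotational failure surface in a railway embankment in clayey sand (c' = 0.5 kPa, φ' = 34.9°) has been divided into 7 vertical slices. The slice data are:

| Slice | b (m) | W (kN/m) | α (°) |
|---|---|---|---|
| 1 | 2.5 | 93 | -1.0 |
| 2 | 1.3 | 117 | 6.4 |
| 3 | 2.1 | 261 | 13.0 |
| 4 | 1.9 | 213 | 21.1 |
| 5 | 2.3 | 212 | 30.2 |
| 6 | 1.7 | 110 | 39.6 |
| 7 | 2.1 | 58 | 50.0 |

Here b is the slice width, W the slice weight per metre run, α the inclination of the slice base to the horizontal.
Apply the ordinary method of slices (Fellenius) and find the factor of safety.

FS = 1.86

Ordinary method of slices: FS = Σ[c'·Δl_i + (W_i cosα_i)·tanφ'] / Σ W_i sinα_i, with Δl_i = b_i / cosα_i.
Slice 1: Δl = 2.5/cos(-1.0°) = 2.500 m; N'_1 = 93·cos(-1.0°) = 93.0; c'Δl = 1.25; W sinα = -1.6
Slice 2: Δl = 1.3/cos6.4° = 1.308 m; N'_2 = 117·cos6.4° = 116.3; c'Δl = 0.65; W sinα = 13.0
Slice 3: Δl = 2.1/cos13.0° = 2.155 m; N'_3 = 261·cos13.0° = 254.3; c'Δl = 1.08; W sinα = 58.7
Slice 4: Δl = 1.9/cos21.1° = 2.037 m; N'_4 = 213·cos21.1° = 198.7; c'Δl = 1.02; W sinα = 76.7
Slice 5: Δl = 2.3/cos30.2° = 2.661 m; N'_5 = 212·cos30.2° = 183.2; c'Δl = 1.33; W sinα = 106.6
Slice 6: Δl = 1.7/cos39.6° = 2.206 m; N'_6 = 110·cos39.6° = 84.8; c'Δl = 1.10; W sinα = 70.1
Slice 7: Δl = 2.1/cos50.0° = 3.267 m; N'_7 = 58·cos50.0° = 37.3; c'Δl = 1.63; W sinα = 44.4
Σc'Δl = 8.1 kN/m; ΣN' = 967.6 kN/m; ΣW sinα = 368.0 kN/m
Resisting = 8.1 + 967.6·tan34.9° = 8.1 + 675.0 = 683.0 kN/m
FS = 683.0 / 368.0 = 1.856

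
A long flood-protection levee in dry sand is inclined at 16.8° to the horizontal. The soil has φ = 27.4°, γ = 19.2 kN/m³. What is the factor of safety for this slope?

For a dry cohesionless infinite slope the factor of safety is FS = tanφ / tanβ.
FS = tan27.4° / tan16.8° = 0.5184 / 0.3019 = 1.717

FS = 1.72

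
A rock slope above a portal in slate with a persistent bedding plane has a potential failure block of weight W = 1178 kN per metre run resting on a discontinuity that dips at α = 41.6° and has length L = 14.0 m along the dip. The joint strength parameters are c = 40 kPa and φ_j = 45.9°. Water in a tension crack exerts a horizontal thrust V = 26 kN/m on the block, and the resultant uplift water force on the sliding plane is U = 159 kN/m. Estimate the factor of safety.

FS = 1.61

Resolving the block weight along and normal to the plane and applying the Mohr–Coulomb strength on the joint:
N' = W cosα − U − V sinα = 1178·cos41.6° − 159 − 26·sin41.6° = 704.6 kN/m
Driving force T = W sinα + V cosα = 1178·sin41.6° + 26·cos41.6° = 801.5 kN/m
Resisting force R = c·L + N'·tanφ_j = 40·14.0 + 704.6·tan45.9° = 560.0 + 727.1 = 1287.1 kN/m
FS = R / T = 1287.1 / 801.5 = 1.606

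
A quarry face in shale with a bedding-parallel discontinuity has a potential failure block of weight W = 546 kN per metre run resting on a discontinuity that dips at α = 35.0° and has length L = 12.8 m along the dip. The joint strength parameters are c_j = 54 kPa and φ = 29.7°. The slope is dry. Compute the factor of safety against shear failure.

FS = 3.02

Resolving the block weight along and normal to the plane and applying the Mohr–Coulomb strength on the joint:
N' = W cosα = 546·cos35.0° = 447.3 kN/m
Driving force T = W sinα = 546·sin35.0° = 313.2 kN/m
Resisting force R = c_j·L + N'·tanφ = 54·12.8 + 447.3·tan29.7° = 691.2 + 255.1 = 946.3 kN/m
FS = R / T = 946.3 / 313.2 = 3.022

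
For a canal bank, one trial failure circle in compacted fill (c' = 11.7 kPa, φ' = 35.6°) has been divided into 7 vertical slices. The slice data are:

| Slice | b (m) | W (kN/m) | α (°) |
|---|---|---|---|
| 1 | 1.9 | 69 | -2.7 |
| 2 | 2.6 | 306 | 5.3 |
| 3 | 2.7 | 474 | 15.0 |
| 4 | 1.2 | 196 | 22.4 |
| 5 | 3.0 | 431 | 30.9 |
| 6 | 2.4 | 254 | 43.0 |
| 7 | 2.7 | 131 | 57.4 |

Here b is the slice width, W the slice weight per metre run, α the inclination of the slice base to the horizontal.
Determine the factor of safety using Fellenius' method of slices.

FS = 1.94

Ordinary method of slices: FS = Σ[c'·Δl_i + (W_i cosα_i)·tanφ'] / Σ W_i sinα_i, with Δl_i = b_i / cosα_i.
Slice 1: Δl = 1.9/cos(-2.7°) = 1.902 m; N'_1 = 69·cos(-2.7°) = 68.9; c'Δl = 22.25; W sinα = -3.3
Slice 2: Δl = 2.6/cos5.3° = 2.611 m; N'_2 = 306·cos5.3° = 304.7; c'Δl = 30.55; W sinα = 28.3
Slice 3: Δl = 2.7/cos15.0° = 2.795 m; N'_3 = 474·cos15.0° = 457.8; c'Δl = 32.70; W sinα = 122.7
Slice 4: Δl = 1.2/cos22.4° = 1.298 m; N'_4 = 196·cos22.4° = 181.2; c'Δl = 15.19; W sinα = 74.7
Slice 5: Δl = 3.0/cos30.9° = 3.496 m; N'_5 = 431·cos30.9° = 369.8; c'Δl = 40.91; W sinα = 221.3
Slice 6: Δl = 2.4/cos43.0° = 3.282 m; N'_6 = 254·cos43.0° = 185.8; c'Δl = 38.39; W sinα = 173.2
Slice 7: Δl = 2.7/cos57.4° = 5.011 m; N'_7 = 131·cos57.4° = 70.6; c'Δl = 58.63; W sinα = 110.4
Σc'Δl = 238.6 kN/m; ΣN' = 1638.8 kN/m; ΣW sinα = 727.3 kN/m
Resisting = 238.6 + 1638.8·tan35.6° = 238.6 + 1173.3 = 1411.9 kN/m
FS = 1411.9 / 727.3 = 1.941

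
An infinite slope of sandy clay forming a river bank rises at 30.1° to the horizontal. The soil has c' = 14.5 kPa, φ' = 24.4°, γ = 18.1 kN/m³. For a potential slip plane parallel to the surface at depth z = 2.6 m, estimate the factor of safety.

For an infinite slope with a slip plane parallel to the surface (no pore pressure): FS = [c' + γz cos²β tanφ'] / [γz sinβ cosβ].
γz = 18.1·2.6 = 47.06 kN/m²
Numerator = 14.5 + 47.06·cos²30.1°·tan24.4° = 14.5 + 47.06·0.7485·0.4536 = 30.478 kPa
Denominator = 47.06·sin30.1°·cos30.1° = 47.06·0.5015·0.8652 = 20.419 kPa
FS = 30.478 / 20.419 = 1.493

FS = 1.49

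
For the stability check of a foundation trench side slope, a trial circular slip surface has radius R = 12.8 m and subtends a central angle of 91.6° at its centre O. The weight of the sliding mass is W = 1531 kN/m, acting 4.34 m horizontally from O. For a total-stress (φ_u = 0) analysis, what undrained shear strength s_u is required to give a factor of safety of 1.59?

s_u = 40.3 kPa

FS = s_u·L_a·R / (W·d), so s_u = FS·W·d / (L_a·R).
Arc length L_a = R·θ = 12.8·(91.6°·π/180) = 12.8·1.5987 = 20.46 m
s_u = 1.59·1531·4.34 / (20.46·12.8) = 10564.8 / 261.93 = 40.33 kPa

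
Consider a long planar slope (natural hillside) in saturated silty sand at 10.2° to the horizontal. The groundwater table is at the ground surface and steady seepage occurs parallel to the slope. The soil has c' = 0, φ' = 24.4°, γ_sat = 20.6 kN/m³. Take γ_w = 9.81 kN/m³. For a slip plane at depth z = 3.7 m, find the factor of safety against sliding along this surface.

FS = 1.32

With seepage parallel to the slope and the water table at the surface, the effective normal stress on the slip plane uses the buoyant unit weight γ' = γ_sat − γ_w while the driving shear stress uses γ_sat:
FS = [c' + γ' z cos²β tanφ'] / [γ_sat z sinβ cosβ]
(For c' = 0 this reduces to FS = (γ'/γ_sat)·tanφ'/tanβ.)
γ' = 20.6 − 9.81 = 10.79 kN/m³
Numerator = 0.0 + 10.79·3.7·cos²10.2°·tan24.4° = 0.0 + 10.79·3.7·0.9686·0.4536 = 17.542 kPa
Denominator = 20.6·3.7·sin10.2°·cos10.2° = 20.6·3.7·0.1771·0.9842 = 13.284 kPa
FS = 17.542 / 13.284 = 1.321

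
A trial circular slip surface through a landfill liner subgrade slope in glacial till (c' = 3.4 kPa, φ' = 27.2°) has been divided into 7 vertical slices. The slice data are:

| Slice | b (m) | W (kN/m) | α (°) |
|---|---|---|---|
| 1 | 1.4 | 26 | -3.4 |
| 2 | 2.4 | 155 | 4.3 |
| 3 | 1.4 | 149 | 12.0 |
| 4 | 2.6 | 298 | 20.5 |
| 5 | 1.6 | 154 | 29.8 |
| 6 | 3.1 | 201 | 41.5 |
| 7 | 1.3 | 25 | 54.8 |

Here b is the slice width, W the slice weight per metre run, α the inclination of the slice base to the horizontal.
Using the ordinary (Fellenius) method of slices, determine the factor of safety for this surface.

FS = 1.38

Ordinary method of slices: FS = Σ[c'·Δl_i + (W_i cosα_i)·tanφ'] / Σ W_i sinα_i, with Δl_i = b_i / cosα_i.
Slice 1: Δl = 1.4/cos(-3.4°) = 1.402 m; N'_1 = 26·cos(-3.4°) = 26.0; c'Δl = 4.77; W sinα = -1.5
Slice 2: Δl = 2.4/cos4.3° = 2.407 m; N'_2 = 155·cos4.3° = 154.6; c'Δl = 8.18; W sinα = 11.6
Slice 3: Δl = 1.4/cos12.0° = 1.431 m; N'_3 = 149·cos12.0° = 145.7; c'Δl = 4.87; W sinα = 31.0
Slice 4: Δl = 2.6/cos20.5° = 2.776 m; N'_4 = 298·cos20.5° = 279.1; c'Δl = 9.44; W sinα = 104.4
Slice 5: Δl = 1.6/cos29.8° = 1.844 m; N'_5 = 154·cos29.8° = 133.6; c'Δl = 6.27; W sinα = 76.5
Slice 6: Δl = 3.1/cos41.5° = 4.139 m; N'_6 = 201·cos41.5° = 150.5; c'Δl = 14.07; W sinα = 133.2
Slice 7: Δl = 1.3/cos54.8° = 2.255 m; N'_7 = 25·cos54.8° = 14.4; c'Δl = 7.67; W sinα = 20.4
Σc'Δl = 55.3 kN/m; ΣN' = 904.0 kN/m; ΣW sinα = 375.6 kN/m
Resisting = 55.3 + 904.0·tan27.2° = 55.3 + 464.6 = 519.8 kN/m
FS = 519.8 / 375.6 = 1.384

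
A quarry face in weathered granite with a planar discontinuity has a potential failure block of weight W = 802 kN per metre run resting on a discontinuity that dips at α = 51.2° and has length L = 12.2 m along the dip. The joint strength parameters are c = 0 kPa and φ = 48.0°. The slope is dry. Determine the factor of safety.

Resolving the block weight along and normal to the plane and applying the Mohr–Coulomb strength on the joint:
N' = W cosα = 802·cos51.2° = 502.5 kN/m
Driving force T = W sinα = 802·sin51.2° = 625.0 kN/m
Resisting force R = c·L + N'·tanφ = 0·12.2 + 502.5·tan48.0° = 0.0 + 558.1 = 558.1 kN/m
FS = R / T = 558.1 / 625.0 = 0.893

FS = 0.89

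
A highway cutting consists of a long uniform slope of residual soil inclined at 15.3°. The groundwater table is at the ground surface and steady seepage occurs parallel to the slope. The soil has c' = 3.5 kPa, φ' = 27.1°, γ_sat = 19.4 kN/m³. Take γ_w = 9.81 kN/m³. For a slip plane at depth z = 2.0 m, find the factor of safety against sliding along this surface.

FS = 1.28

With seepage parallel to the slope and the water table at the surface, the effective normal stress on the slip plane uses the buoyant unit weight γ' = γ_sat − γ_w while the driving shear stress uses γ_sat:
FS = [c' + γ' z cos²β tanφ'] / [γ_sat z sinβ cosβ]
γ' = 19.4 − 9.81 = 9.59 kN/m³
Numerator = 3.5 + 9.59·2.0·cos²15.3°·tan27.1° = 3.5 + 9.59·2.0·0.9304·0.5117 = 12.632 kPa
Denominator = 19.4·2.0·sin15.3°·cos15.3° = 19.4·2.0·0.2639·0.9646 = 9.875 kPa
FS = 12.632 / 9.875 = 1.279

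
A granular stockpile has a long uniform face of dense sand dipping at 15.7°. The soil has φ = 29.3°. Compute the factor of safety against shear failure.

For a dry cohesionless infinite slope the factor of safety is FS = tanφ / tanβ.
FS = tan29.3° / tan15.7° = 0.5612 / 0.2811 = 1.996

FS = 2.00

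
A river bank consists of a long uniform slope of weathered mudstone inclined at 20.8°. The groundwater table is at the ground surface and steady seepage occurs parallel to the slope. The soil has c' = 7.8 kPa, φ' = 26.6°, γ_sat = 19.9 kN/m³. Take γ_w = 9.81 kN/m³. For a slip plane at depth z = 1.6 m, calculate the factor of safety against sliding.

With seepage parallel to the slope and the water table at the surface, the effective normal stress on the slip plane uses the buoyant unit weight γ' = γ_sat − γ_w while the driving shear stress uses γ_sat:
FS = [c' + γ' z cos²β tanφ'] / [γ_sat z sinβ cosβ]
γ' = 19.9 − 9.81 = 10.09 kN/m³
Numerator = 7.8 + 10.09·1.6·cos²20.8°·tan26.6° = 7.8 + 10.09·1.6·0.8739·0.5008 = 14.865 kPa
Denominator = 19.9·1.6·sin20.8°·cos20.8° = 19.9·1.6·0.3551·0.9348 = 10.570 kPa
FS = 14.865 / 10.570 = 1.406

FS = 1.41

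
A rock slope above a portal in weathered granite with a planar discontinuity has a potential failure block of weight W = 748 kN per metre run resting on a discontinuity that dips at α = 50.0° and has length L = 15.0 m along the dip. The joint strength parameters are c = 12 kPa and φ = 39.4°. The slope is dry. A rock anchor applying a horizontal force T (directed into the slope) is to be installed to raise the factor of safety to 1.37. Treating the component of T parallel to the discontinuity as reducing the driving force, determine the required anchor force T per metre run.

Resolving forces along and normal to the sliding plane, with the horizontal anchor force T adding T·sinα to the effective normal force and T·cosα acting up the plane against the driving force:
FS = [cL + (W cosα + T sinα) tanφ] / [W sinα − T cosα]
Without the anchor: N' = 480.8 kN/m, driving T_d = 573.0 kN/m, resisting R = 12·15.0 + 480.8·tan39.4° = 574.9 kN/m, FS = 1.00.
Setting FS = 1.37 and solving for T:
1.37·(573.0 − T cos50.0°) = 574.9 + T sin50.0°·tan39.4°
T·(sin50.0°·tan39.4° + 1.37·cos50.0°) = 1.37·573.0 − 574.9
T·(0.7660·0.8214 + 1.37·0.6428) = 785.0 − 574.9 = 210.1
T·1.5099 = 210.1
T = 139.1 kN/m

T = 139 kN/m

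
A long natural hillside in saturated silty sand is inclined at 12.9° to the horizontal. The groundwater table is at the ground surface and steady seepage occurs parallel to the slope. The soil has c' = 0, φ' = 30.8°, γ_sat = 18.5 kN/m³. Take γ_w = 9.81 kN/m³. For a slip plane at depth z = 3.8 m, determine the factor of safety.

FS = 1.22

With seepage parallel to the slope and the water table at the surface, the effective normal stress on the slip plane uses the buoyant unit weight γ' = γ_sat − γ_w while the driving shear stress uses γ_sat:
FS = [c' + γ' z cos²β tanφ'] / [γ_sat z sinβ cosβ]
(For c' = 0 this reduces to FS = (γ'/γ_sat)·tanφ'/tanβ.)
γ' = 18.5 − 9.81 = 8.69 kN/m³
Numerator = 0.0 + 8.69·3.8·cos²12.9°·tan30.8° = 0.0 + 8.69·3.8·0.9502·0.5961 = 18.704 kPa
Denominator = 18.5·3.8·sin12.9°·cos12.9° = 18.5·3.8·0.2233·0.9748 = 15.298 kPa
FS = 18.704 / 15.298 = 1.223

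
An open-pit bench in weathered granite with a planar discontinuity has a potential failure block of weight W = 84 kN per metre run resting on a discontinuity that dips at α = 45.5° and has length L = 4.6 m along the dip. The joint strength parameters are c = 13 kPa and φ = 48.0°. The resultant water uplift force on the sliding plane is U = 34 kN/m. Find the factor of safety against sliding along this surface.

FS = 1.46

Resolving the block weight along and normal to the plane and applying the Mohr–Coulomb strength on the joint:
N' = W cosα − U = 84·cos45.5° − 34 = 24.9 kN/m
Driving force T = W sinα = 84·sin45.5° = 59.9 kN/m
Resisting force R = c·L + N'·tanφ = 13·4.6 + 24.9·tan48.0° = 59.8 + 27.6 = 87.4 kN/m
FS = R / T = 87.4 / 59.9 = 1.459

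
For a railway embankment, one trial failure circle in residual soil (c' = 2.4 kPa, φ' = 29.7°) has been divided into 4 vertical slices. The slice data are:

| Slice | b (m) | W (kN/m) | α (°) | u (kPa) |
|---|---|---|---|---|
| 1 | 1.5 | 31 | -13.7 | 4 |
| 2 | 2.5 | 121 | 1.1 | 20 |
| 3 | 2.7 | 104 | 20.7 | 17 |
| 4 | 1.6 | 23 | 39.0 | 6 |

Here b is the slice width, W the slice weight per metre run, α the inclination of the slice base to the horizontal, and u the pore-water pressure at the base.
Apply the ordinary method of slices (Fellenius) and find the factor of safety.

FS = 2.30

Ordinary method of slices: FS = Σ[c'·Δl_i + (W_i cosα_i − u_i·Δl_i)·tanφ'] / Σ W_i sinα_i, with Δl_i = b_i / cosα_i.
Slice 1: Δl = 1.5/cos(-13.7°) = 1.544 m; N'_1 = 31·cos(-13.7°) − 4·1.544 = 23.9; c'Δl = 3.71; W sinα = -7.3
Slice 2: Δl = 2.5/cos1.1° = 2.500 m; N'_2 = 121·cos1.1° − 20·2.500 = 71.0; c'Δl = 6.00; W sinα = 2.3
Slice 3: Δl = 2.7/cos20.7° = 2.886 m; N'_3 = 104·cos20.7° − 17·2.886 = 48.2; c'Δl = 6.93; W sinα = 36.8
Slice 4: Δl = 1.6/cos39.0° = 2.059 m; N'_4 = 23·cos39.0° − 6·2.059 = 5.5; c'Δl = 4.94; W sinα = 14.5
Σc'Δl = 21.6 kN/m; ΣN' = 148.7 kN/m; ΣW sinα = 46.2 kN/m
Resisting = 21.6 + 148.7·tan29.7° = 21.6 + 84.8 = 106.4 kN/m
FS = 106.4 / 46.2 = 2.301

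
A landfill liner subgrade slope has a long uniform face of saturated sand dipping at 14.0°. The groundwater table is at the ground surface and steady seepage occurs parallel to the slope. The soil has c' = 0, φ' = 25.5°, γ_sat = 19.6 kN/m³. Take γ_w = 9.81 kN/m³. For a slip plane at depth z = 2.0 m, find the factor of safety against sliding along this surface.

FS = 0.96

With seepage parallel to the slope and the water table at the surface, the effective normal stress on the slip plane uses the buoyant unit weight γ' = γ_sat − γ_w while the driving shear stress uses γ_sat:
FS = [c' + γ' z cos²β tanφ'] / [γ_sat z sinβ cosβ]
(For c' = 0 this reduces to FS = (γ'/γ_sat)·tanφ'/tanβ.)
γ' = 19.6 − 9.81 = 9.79 kN/m³
Numerator = 0.0 + 9.79·2.0·cos²14.0°·tan25.5° = 0.0 + 9.79·2.0·0.9415·0.4770 = 8.793 kPa
Denominator = 19.6·2.0·sin14.0°·cos14.0° = 19.6·2.0·0.2419·0.9703 = 9.202 kPa
FS = 8.793 / 9.202 = 0.956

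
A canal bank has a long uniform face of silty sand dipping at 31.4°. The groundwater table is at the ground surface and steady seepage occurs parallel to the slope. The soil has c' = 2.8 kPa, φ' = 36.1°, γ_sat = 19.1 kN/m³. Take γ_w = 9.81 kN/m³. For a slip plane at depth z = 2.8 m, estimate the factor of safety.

With seepage parallel to the slope and the water table at the surface, the effective normal stress on the slip plane uses the buoyant unit weight γ' = γ_sat − γ_w while the driving shear stress uses γ_sat:
FS = [c' + γ' z cos²β tanφ'] / [γ_sat z sinβ cosβ]
γ' = 19.1 − 9.81 = 9.29 kN/m³
Numerator = 2.8 + 9.29·2.8·cos²31.4°·tan36.1° = 2.8 + 9.29·2.8·0.7285·0.7292 = 16.619 kPa
Denominator = 19.1·2.8·sin31.4°·cos31.4° = 19.1·2.8·0.5210·0.8536 = 23.783 kPa
FS = 16.619 / 23.783 = 0.699

FS = 0.70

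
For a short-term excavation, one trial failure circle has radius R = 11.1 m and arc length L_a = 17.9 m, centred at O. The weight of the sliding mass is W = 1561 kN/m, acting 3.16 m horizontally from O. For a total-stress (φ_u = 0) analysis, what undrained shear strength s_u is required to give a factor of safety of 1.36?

s_u = 33.8 kPa

FS = s_u·L_a·R / (W·d), so s_u = FS·W·d / (L_a·R).
s_u = 1.36·1561·3.16 / (17.90·11.1) = 6708.6 / 198.69 = 33.76 kPa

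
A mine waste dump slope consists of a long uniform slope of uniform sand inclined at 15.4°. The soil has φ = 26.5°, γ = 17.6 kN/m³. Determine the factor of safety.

For a dry cohesionless infinite slope the factor of safety is FS = tanφ / tanβ.
FS = tan26.5° / tan15.4° = 0.4986 / 0.2754 = 1.810

FS = 1.81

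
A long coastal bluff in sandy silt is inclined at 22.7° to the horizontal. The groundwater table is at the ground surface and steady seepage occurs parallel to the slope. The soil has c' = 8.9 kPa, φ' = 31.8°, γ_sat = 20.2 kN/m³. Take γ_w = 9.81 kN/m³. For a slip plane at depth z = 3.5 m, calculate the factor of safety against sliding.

With seepage parallel to the slope and the water table at the surface, the effective normal stress on the slip plane uses the buoyant unit weight γ' = γ_sat − γ_w while the driving shear stress uses γ_sat:
FS = [c' + γ' z cos²β tanφ'] / [γ_sat z sinβ cosβ]
γ' = 20.2 − 9.81 = 10.39 kN/m³
Numerator = 8.9 + 10.39·3.5·cos²22.7°·tan31.8° = 8.9 + 10.39·3.5·0.8511·0.6200 = 28.089 kPa
Denominator = 20.2·3.5·sin22.7°·cos22.7° = 20.2·3.5·0.3859·0.9225 = 25.170 kPa
FS = 28.089 / 25.170 = 1.116

FS = 1.12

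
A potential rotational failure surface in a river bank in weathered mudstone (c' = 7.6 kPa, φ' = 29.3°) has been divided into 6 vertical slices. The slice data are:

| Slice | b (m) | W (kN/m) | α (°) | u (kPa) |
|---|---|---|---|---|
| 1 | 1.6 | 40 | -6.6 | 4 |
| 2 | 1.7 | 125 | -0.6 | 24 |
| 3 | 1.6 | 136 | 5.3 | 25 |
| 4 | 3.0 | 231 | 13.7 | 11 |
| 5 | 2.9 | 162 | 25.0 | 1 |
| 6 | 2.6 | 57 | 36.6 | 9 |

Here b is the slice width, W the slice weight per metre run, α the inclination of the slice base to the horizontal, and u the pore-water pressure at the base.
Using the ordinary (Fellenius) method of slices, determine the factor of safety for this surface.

FS = 2.60

Ordinary method of slices: FS = Σ[c'·Δl_i + (W_i cosα_i − u_i·Δl_i)·tanφ'] / Σ W_i sinα_i, with Δl_i = b_i / cosα_i.
Slice 1: Δl = 1.6/cos(-6.6°) = 1.611 m; N'_1 = 40·cos(-6.6°) − 4·1.611 = 33.3; c'Δl = 12.24; W sinα = -4.6
Slice 2: Δl = 1.7/cos(-0.6°) = 1.700 m; N'_2 = 125·cos(-0.6°) − 24·1.700 = 84.2; c'Δl = 12.92; W sinα = -1.3
Slice 3: Δl = 1.6/cos5.3° = 1.607 m; N'_3 = 136·cos5.3° − 25·1.607 = 95.2; c'Δl = 12.21; W sinα = 12.6
Slice 4: Δl = 3.0/cos13.7° = 3.088 m; N'_4 = 231·cos13.7° − 11·3.088 = 190.5; c'Δl = 23.47; W sinα = 54.7
Slice 5: Δl = 2.9/cos25.0° = 3.200 m; N'_5 = 162·cos25.0° − 1·3.200 = 143.6; c'Δl = 24.32; W sinα = 68.5
Slice 6: Δl = 2.6/cos36.6° = 3.239 m; N'_6 = 57·cos36.6° − 9·3.239 = 16.6; c'Δl = 24.61; W sinα = 34.0
Σc'Δl = 109.8 kN/m; ΣN' = 563.4 kN/m; ΣW sinα = 163.8 kN/m
Resisting = 109.8 + 563.4·tan29.3° = 109.8 + 316.2 = 426.0 kN/m
FS = 426.0 / 163.8 = 2.600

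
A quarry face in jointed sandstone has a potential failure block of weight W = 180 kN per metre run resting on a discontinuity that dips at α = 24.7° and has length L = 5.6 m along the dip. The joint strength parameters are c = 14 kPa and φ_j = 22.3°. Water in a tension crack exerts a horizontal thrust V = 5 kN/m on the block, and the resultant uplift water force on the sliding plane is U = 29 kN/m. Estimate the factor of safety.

Resolving the block weight along and normal to the plane and applying the Mohr–Coulomb strength on the joint:
N' = W cosα − U − V sinα = 180·cos24.7° − 29 − 5·sin24.7° = 132.4 kN/m
Driving force T = W sinα + V cosα = 180·sin24.7° + 5·cos24.7° = 79.8 kN/m
Resisting force R = c·L + N'·tanφ_j = 14·5.6 + 132.4·tan22.3° = 78.4 + 54.3 = 132.7 kN/m
FS = R / T = 132.7 / 79.8 = 1.664

FS = 1.66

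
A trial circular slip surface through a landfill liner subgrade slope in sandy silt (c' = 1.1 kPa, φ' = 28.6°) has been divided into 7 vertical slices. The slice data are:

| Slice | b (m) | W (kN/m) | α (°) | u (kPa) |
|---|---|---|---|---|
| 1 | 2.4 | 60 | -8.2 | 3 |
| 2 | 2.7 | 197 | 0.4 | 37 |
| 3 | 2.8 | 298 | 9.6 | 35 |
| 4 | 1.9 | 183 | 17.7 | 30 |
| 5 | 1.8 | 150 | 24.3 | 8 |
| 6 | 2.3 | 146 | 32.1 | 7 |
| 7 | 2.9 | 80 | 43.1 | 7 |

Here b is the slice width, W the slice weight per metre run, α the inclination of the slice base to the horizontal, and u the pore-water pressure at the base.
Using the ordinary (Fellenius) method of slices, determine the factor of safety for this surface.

Ordinary method of slices: FS = Σ[c'·Δl_i + (W_i cosα_i − u_i·Δl_i)·tanφ'] / Σ W_i sinα_i, with Δl_i = b_i / cosα_i.
Slice 1: Δl = 2.4/cos(-8.2°) = 2.425 m; N'_1 = 60·cos(-8.2°) − 3·2.425 = 52.1; c'Δl = 2.67; W sinα = -8.6
Slice 2: Δl = 2.7/cos0.4° = 2.700 m; N'_2 = 197·cos0.4° − 37·2.700 = 97.1; c'Δl = 2.97; W sinα = 1.4
Slice 3: Δl = 2.8/cos9.6° = 2.840 m; N'_3 = 298·cos9.6° − 35·2.840 = 194.4; c'Δl = 3.12; W sinα = 49.7
Slice 4: Δl = 1.9/cos17.7° = 1.994 m; N'_4 = 183·cos17.7° − 30·1.994 = 114.5; c'Δl = 2.19; W sinα = 55.6
Slice 5: Δl = 1.8/cos24.3° = 1.975 m; N'_5 = 150·cos24.3° − 8·1.975 = 120.9; c'Δl = 2.17; W sinα = 61.7
Slice 6: Δl = 2.3/cos32.1° = 2.715 m; N'_6 = 146·cos32.1° − 7·2.715 = 104.7; c'Δl = 2.99; W sinα = 77.6
Slice 7: Δl = 2.9/cos43.1° = 3.972 m; N'_7 = 80·cos43.1° − 7·3.972 = 30.6; c'Δl = 4.37; W sinα = 54.7
Σc'Δl = 20.5 kN/m; ΣN' = 714.3 kN/m; ΣW sinα = 292.1 kN/m
Resisting = 20.5 + 714.3·tan28.6° = 20.5 + 389.5 = 410.0 kN/m
FS = 410.0 / 292.1 = 1.403

FS = 1.40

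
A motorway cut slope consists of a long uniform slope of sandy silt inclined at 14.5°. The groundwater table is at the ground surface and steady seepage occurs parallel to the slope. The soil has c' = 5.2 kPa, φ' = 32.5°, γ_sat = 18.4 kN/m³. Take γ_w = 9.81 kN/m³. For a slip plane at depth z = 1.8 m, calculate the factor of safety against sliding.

FS = 1.80

With seepage parallel to the slope and the water table at the surface, the effective normal stress on the slip plane uses the buoyant unit weight γ' = γ_sat − γ_w while the driving shear stress uses γ_sat:
FS = [c' + γ' z cos²β tanφ'] / [γ_sat z sinβ cosβ]
γ' = 18.4 − 9.81 = 8.59 kN/m³
Numerator = 5.2 + 8.59·1.8·cos²14.5°·tan32.5° = 5.2 + 8.59·1.8·0.9373·0.6371 = 14.433 kPa
Denominator = 18.4·1.8·sin14.5°·cos14.5° = 18.4·1.8·0.2504·0.9681 = 8.028 kPa
FS = 14.433 / 8.028 = 1.798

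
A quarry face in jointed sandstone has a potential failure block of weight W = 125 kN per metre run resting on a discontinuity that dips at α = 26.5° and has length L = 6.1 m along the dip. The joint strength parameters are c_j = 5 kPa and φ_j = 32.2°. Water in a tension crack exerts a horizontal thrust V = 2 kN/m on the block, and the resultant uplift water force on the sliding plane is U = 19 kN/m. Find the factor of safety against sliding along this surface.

Resolving the block weight along and normal to the plane and applying the Mohr–Coulomb strength on the joint:
N' = W cosα − U − V sinα = 125·cos26.5° − 19 − 2·sin26.5° = 92.0 kN/m
Driving force T = W sinα + V cosα = 125·sin26.5° + 2·cos26.5° = 57.6 kN/m
Resisting force R = c_j·L + N'·tanφ_j = 5·6.1 + 92.0·tan32.2° = 30.5 + 57.9 = 88.4 kN/m
FS = R / T = 88.4 / 57.6 = 1.536

FS = 1.54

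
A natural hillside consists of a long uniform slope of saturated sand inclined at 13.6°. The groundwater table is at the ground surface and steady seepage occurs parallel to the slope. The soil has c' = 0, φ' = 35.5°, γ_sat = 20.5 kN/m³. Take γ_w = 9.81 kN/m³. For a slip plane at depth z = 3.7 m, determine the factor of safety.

FS = 1.54

With seepage parallel to the slope and the water table at the surface, the effective normal stress on the slip plane uses the buoyant unit weight γ' = γ_sat − γ_w while the driving shear stress uses γ_sat:
FS = [c' + γ' z cos²β tanφ'] / [γ_sat z sinβ cosβ]
(For c' = 0 this reduces to FS = (γ'/γ_sat)·tanφ'/tanβ.)
γ' = 20.5 − 9.81 = 10.69 kN/m³
Numerator = 0.0 + 10.69·3.7·cos²13.6°·tan35.5° = 0.0 + 10.69·3.7·0.9447·0.7133 = 26.653 kPa
Denominator = 20.5·3.7·sin13.6°·cos13.6° = 20.5·3.7·0.2351·0.9720 = 17.335 kPa
FS = 26.653 / 17.335 = 1.537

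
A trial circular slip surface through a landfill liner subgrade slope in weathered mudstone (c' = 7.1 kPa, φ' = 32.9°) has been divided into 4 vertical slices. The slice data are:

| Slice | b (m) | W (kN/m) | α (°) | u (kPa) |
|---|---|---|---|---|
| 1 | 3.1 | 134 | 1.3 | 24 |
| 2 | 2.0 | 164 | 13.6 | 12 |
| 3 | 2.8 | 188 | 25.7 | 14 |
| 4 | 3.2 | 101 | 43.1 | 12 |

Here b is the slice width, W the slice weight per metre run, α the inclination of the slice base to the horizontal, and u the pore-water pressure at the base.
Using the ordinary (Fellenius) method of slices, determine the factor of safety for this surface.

FS = 1.62

Ordinary method of slices: FS = Σ[c'·Δl_i + (W_i cosα_i − u_i·Δl_i)·tanφ'] / Σ W_i sinα_i, with Δl_i = b_i / cosα_i.
Slice 1: Δl = 3.1/cos1.3° = 3.101 m; N'_1 = 134·cos1.3° − 24·3.101 = 59.5; c'Δl = 22.02; W sinα = 3.0
Slice 2: Δl = 2.0/cos13.6° = 2.058 m; N'_2 = 164·cos13.6° − 12·2.058 = 134.7; c'Δl = 14.61; W sinα = 38.6
Slice 3: Δl = 2.8/cos25.7° = 3.107 m; N'_3 = 188·cos25.7° − 14·3.107 = 125.9; c'Δl = 22.06; W sinα = 81.5
Slice 4: Δl = 3.2/cos43.1° = 4.383 m; N'_4 = 101·cos43.1° − 12·4.383 = 21.2; c'Δl = 31.12; W sinα = 69.0
Σc'Δl = 89.8 kN/m; ΣN' = 341.3 kN/m; ΣW sinα = 192.1 kN/m
Resisting = 89.8 + 341.3·tan32.9° = 89.8 + 220.8 = 310.6 kN/m
FS = 310.6 / 192.1 = 1.617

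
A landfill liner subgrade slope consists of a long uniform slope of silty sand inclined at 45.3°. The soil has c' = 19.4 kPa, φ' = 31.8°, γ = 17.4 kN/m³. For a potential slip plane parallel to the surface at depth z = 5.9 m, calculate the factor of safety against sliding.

For an infinite slope with a slip plane parallel to the surface (no pore pressure): FS = [c' + γz cos²β tanφ'] / [γz sinβ cosβ].
γz = 17.4·5.9 = 102.66 kN/m²
Numerator = 19.4 + 102.66·cos²45.3°·tan31.8° = 19.4 + 102.66·0.4948·0.6200 = 50.893 kPa
Denominator = 102.66·sin45.3°·cos45.3° = 102.66·0.7108·0.7034 = 51.327 kPa
FS = 50.893 / 51.327 = 0.992

FS = 0.99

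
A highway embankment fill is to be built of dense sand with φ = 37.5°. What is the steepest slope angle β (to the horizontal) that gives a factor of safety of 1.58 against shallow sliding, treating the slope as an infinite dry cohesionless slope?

For an infinite dry cohesionless slope FS = tanφ/tanβ, so tanβ = tanφ / FS.
tanβ = tan37.5° / 1.58 = 0.7673 / 1.58 = 0.4856
β = arctan(0.4856) = 25.90°

β = 25.9°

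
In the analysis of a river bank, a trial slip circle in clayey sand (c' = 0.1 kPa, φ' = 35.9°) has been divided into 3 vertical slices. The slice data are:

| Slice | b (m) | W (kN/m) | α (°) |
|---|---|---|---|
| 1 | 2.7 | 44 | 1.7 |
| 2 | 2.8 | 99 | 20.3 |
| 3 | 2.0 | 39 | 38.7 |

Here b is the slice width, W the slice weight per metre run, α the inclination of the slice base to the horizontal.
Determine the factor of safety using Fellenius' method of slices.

FS = 2.03

Ordinary method of slices: FS = Σ[c'·Δl_i + (W_i cosα_i)·tanφ'] / Σ W_i sinα_i, with Δl_i = b_i / cosα_i.
Slice 1: Δl = 2.7/cos1.7° = 2.701 m; N'_1 = 44·cos1.7° = 44.0; c'Δl = 0.27; W sinα = 1.3
Slice 2: Δl = 2.8/cos20.3° = 2.985 m; N'_2 = 99·cos20.3° = 92.9; c'Δl = 0.30; W sinα = 34.3
Slice 3: Δl = 2.0/cos38.7° = 2.563 m; N'_3 = 39·cos38.7° = 30.4; c'Δl = 0.26; W sinα = 24.4
Σc'Δl = 0.8 kN/m; ΣN' = 167.3 kN/m; ΣW sinα = 60.0 kN/m
Resisting = 0.8 + 167.3·tan35.9° = 0.8 + 121.1 = 121.9 kN/m
FS = 121.9 / 60.0 = 2.031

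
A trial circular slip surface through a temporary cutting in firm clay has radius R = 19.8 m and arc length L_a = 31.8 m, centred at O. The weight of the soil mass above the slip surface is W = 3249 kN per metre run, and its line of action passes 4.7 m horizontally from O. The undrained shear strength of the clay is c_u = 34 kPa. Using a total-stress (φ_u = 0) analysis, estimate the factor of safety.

FS = 1.40

Taking moments about the centre O, the resisting moment is provided by the undrained shear strength acting along the arc:
M_R = c_u·L_a·R = 34·31.80·19.8 = 21407.8 kN·m/m
M_D = W·d = 3249·4.7 = 15270.3 kN·m/m
FS = M_R / M_D = 21407.8 / 15270.3 = 1.402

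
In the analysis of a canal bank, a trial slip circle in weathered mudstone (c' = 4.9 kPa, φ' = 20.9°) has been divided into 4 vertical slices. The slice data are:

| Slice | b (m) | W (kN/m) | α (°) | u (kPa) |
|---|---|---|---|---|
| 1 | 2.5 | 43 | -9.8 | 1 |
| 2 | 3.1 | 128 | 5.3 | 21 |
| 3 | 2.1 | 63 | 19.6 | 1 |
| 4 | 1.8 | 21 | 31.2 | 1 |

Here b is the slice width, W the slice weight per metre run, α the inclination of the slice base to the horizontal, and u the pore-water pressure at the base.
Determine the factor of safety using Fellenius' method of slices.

Ordinary method of slices: FS = Σ[c'·Δl_i + (W_i cosα_i − u_i·Δl_i)·tanφ'] / Σ W_i sinα_i, with Δl_i = b_i / cosα_i.
Slice 1: Δl = 2.5/cos(-9.8°) = 2.537 m; N'_1 = 43·cos(-9.8°) − 1·2.537 = 39.8; c'Δl = 12.43; W sinα = -7.3
Slice 2: Δl = 3.1/cos5.3° = 3.113 m; N'_2 = 128·cos5.3° − 21·3.113 = 62.1; c'Δl = 15.26; W sinα = 11.8
Slice 3: Δl = 2.1/cos19.6° = 2.229 m; N'_3 = 63·cos19.6° − 1·2.229 = 57.1; c'Δl = 10.92; W sinα = 21.1
Slice 4: Δl = 1.8/cos31.2° = 2.104 m; N'_4 = 21·cos31.2° − 1·2.104 = 15.9; c'Δl = 10.31; W sinα = 10.9
Σc'Δl = 48.9 kN/m; ΣN' = 174.9 kN/m; ΣW sinα = 36.5 kN/m
Resisting = 48.9 + 174.9·tan20.9° = 48.9 + 66.8 = 115.7 kN/m
FS = 115.7 / 36.5 = 3.169

FS = 3.17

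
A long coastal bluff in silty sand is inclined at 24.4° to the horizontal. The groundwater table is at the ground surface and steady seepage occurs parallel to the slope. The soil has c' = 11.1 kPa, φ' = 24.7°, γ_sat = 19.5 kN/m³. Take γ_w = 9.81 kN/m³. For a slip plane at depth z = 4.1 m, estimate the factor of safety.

With seepage parallel to the slope and the water table at the surface, the effective normal stress on the slip plane uses the buoyant unit weight γ' = γ_sat − γ_w while the driving shear stress uses γ_sat:
FS = [c' + γ' z cos²β tanφ'] / [γ_sat z sinβ cosβ]
γ' = 19.5 − 9.81 = 9.69 kN/m³
Numerator = 11.1 + 9.69·4.1·cos²24.4°·tan24.7° = 11.1 + 9.69·4.1·0.8293·0.4599 = 26.255 kPa
Denominator = 19.5·4.1·sin24.4°·cos24.4° = 19.5·4.1·0.4131·0.9107 = 30.078 kPa
FS = 26.255 / 30.078 = 0.873

FS = 0.87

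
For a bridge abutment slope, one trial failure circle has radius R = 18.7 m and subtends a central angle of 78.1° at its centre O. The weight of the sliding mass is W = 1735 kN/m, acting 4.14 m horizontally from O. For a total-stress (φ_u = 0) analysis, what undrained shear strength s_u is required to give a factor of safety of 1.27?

FS = s_u·L_a·R / (W·d), so s_u = FS·W·d / (L_a·R).
Arc length L_a = R·θ = 18.7·(78.1°·π/180) = 18.7·1.3631 = 25.49 m
s_u = 1.27·1735·4.14 / (25.49·18.7) = 9122.3 / 476.66 = 19.14 kPa

s_u = 19.1 kPa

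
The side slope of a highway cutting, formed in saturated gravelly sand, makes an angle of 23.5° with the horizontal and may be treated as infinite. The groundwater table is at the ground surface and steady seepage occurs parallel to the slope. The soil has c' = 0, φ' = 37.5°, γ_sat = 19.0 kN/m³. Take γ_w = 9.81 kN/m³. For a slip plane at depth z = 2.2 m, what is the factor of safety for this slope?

FS = 0.85

With seepage parallel to the slope and the water table at the surface, the effective normal stress on the slip plane uses the buoyant unit weight γ' = γ_sat − γ_w while the driving shear stress uses γ_sat:
FS = [c' + γ' z cos²β tanφ'] / [γ_sat z sinβ cosβ]
(For c' = 0 this reduces to FS = (γ'/γ_sat)·tanφ'/tanβ.)
γ' = 19.0 − 9.81 = 9.19 kN/m³
Numerator = 0.0 + 9.19·2.2·cos²23.5°·tan37.5° = 0.0 + 9.19·2.2·0.8410·0.7673 = 13.047 kPa
Denominator = 19.0·2.2·sin23.5°·cos23.5° = 19.0·2.2·0.3987·0.9171 = 15.285 kPa
FS = 13.047 / 15.285 = 0.854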